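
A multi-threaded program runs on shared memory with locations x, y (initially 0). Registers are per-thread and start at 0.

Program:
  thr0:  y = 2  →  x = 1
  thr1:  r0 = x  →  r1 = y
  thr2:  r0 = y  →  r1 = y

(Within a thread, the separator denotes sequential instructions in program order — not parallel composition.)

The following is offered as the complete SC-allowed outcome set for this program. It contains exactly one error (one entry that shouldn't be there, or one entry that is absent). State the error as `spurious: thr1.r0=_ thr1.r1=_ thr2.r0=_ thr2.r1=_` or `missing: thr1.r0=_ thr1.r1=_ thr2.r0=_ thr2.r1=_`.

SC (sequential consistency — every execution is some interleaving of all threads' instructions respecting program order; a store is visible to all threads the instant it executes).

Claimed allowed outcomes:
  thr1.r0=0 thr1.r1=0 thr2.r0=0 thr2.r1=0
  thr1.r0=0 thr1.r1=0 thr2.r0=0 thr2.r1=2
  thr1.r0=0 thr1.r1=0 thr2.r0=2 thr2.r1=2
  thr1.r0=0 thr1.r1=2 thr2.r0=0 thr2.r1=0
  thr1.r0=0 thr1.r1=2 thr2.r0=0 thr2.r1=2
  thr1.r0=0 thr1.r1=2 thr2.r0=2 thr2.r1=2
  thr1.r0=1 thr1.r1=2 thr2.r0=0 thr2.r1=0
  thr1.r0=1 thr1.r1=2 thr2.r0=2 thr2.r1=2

missing: thr1.r0=1 thr1.r1=2 thr2.r0=0 thr2.r1=2

outcome vector order: (thr1.r0,thr1.r1,thr2.r0,thr2.r1)
under SC → 0000, 0002, 0022, 0200, 0202, 0222, 1200, 1202, 1222
SC∖claimed = {1202}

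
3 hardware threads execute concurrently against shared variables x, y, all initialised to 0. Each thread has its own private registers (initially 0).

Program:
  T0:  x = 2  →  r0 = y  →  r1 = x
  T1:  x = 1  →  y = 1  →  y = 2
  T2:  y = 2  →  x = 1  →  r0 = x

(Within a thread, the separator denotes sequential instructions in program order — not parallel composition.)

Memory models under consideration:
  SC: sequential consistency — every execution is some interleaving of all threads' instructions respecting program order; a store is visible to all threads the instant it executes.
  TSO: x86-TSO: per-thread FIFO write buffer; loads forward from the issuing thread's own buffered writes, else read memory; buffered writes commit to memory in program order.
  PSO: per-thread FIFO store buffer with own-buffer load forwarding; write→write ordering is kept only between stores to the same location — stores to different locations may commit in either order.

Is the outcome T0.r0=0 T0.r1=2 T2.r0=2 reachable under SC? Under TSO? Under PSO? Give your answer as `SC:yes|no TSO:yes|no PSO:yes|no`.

SC:no TSO:yes PSO:yes

outcome vector order: (T0.r0,T0.r1,T2.r0)
[SC] allowed = {011, 021, 111, 112, 121, 122, 211, 212, 221, 222}
[TSO] allowed = {011, 012, 021, 022, 111, 112, 121, 122, 211, 212, 221, 222}
[PSO] allowed = {011, 012, 021, 022, 111, 112, 121, 122, 211, 212, 221, 222}
target 022 ∈ {TSO,PSO}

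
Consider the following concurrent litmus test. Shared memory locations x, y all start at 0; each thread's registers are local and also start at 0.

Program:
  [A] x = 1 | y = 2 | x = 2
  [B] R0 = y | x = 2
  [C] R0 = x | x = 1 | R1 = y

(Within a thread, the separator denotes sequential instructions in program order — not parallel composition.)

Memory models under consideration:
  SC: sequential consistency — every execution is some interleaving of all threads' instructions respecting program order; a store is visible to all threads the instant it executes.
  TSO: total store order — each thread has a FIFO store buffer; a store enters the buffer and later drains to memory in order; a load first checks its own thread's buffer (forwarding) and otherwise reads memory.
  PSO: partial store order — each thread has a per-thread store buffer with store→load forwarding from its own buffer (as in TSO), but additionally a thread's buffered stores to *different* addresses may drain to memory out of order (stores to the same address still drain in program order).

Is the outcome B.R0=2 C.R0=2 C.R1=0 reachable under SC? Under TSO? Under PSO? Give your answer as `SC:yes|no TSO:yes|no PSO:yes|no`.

outcome vector order: (B.R0,C.R0,C.R1)
under SC → <0 0 0>; <0 0 2>; <0 1 0>; <0 1 2>; <0 2 0>; <0 2 2>; <2 0 0>; <2 0 2>; <2 1 0>; <2 1 2>; <2 2 2>
under TSO → <0 0 0>; <0 0 2>; <0 1 0>; <0 1 2>; <0 2 0>; <0 2 2>; <2 0 0>; <2 0 2>; <2 1 0>; <2 1 2>; <2 2 2>
under PSO → <0 0 0>; <0 0 2>; <0 1 0>; <0 1 2>; <0 2 0>; <0 2 2>; <2 0 0>; <2 0 2>; <2 1 0>; <2 1 2>; <2 2 0>; <2 2 2>
target <2 2 0> ∈ {PSO}

SC:no TSO:no PSO:yes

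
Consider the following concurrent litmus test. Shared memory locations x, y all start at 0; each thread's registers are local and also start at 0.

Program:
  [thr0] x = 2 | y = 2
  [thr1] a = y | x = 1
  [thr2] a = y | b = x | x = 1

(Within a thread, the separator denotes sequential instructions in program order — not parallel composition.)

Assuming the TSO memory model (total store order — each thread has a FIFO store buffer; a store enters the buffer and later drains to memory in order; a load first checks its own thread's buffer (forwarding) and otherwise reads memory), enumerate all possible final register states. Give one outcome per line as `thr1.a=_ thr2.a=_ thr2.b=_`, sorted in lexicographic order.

thr1.a=0 thr2.a=0 thr2.b=0
thr1.a=0 thr2.a=0 thr2.b=1
thr1.a=0 thr2.a=0 thr2.b=2
thr1.a=0 thr2.a=2 thr2.b=1
thr1.a=0 thr2.a=2 thr2.b=2
thr1.a=2 thr2.a=0 thr2.b=0
thr1.a=2 thr2.a=0 thr2.b=1
thr1.a=2 thr2.a=0 thr2.b=2
thr1.a=2 thr2.a=2 thr2.b=1
thr1.a=2 thr2.a=2 thr2.b=2

outcome vector order: (thr1.a,thr2.a,thr2.b)
|TSO outcomes| = 10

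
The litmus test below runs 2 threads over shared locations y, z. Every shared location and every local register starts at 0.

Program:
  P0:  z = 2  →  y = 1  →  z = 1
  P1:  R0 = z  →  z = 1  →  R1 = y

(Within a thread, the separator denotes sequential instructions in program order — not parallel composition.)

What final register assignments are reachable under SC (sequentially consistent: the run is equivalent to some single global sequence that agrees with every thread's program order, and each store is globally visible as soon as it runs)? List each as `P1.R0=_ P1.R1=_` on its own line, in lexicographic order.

outcome vector order: (P1.R0,P1.R1)
|SC outcomes| = 5

P1.R0=0 P1.R1=0
P1.R0=0 P1.R1=1
P1.R0=1 P1.R1=1
P1.R0=2 P1.R1=0
P1.R0=2 P1.R1=1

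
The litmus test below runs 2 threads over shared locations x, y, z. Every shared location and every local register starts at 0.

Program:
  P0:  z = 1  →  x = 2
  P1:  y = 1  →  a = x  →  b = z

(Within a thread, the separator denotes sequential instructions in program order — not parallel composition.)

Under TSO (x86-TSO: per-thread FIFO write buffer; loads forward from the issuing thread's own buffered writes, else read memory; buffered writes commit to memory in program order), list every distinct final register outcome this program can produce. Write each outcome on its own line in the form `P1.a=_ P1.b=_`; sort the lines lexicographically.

P1.a=0 P1.b=0
P1.a=0 P1.b=1
P1.a=2 P1.b=1

outcome vector order: (P1.a,P1.b)
|TSO outcomes| = 3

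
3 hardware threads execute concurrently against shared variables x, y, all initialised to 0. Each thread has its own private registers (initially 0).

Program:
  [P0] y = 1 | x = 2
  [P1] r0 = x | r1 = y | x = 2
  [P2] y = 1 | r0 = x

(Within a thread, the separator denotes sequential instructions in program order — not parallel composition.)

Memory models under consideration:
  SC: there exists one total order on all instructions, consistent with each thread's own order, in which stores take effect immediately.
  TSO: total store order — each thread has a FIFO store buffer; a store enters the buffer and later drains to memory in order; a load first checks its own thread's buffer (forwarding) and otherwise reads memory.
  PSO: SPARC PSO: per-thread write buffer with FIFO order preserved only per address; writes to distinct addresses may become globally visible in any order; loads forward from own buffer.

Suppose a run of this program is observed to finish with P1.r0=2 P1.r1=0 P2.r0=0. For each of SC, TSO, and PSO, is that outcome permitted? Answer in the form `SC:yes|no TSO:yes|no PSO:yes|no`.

SC:no TSO:no PSO:yes

outcome vector order: (P1.r0,P1.r1,P2.r0)
[SC] allowed = {000 002 010 012 210 212}
[TSO] allowed = {000 002 010 012 210 212}
[PSO] allowed = {000 002 010 012 200 202 210 212}
target 200 ∈ {PSO}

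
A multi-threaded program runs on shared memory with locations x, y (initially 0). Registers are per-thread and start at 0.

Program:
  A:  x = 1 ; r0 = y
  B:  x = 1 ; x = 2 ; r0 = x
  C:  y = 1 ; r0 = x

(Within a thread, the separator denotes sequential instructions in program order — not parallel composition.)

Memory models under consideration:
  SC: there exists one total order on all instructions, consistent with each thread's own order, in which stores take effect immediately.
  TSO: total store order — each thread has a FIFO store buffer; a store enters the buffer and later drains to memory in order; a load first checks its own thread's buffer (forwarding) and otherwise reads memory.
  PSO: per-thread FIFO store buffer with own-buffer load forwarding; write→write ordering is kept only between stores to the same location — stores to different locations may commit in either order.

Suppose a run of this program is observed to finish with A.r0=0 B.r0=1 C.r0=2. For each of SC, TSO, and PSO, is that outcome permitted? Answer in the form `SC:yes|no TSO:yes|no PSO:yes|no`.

SC:no TSO:yes PSO:yes

outcome vector order: (A.r0,B.r0,C.r0)
[SC] allowed = {<0 1 1>; <0 2 1>; <0 2 2>; <1 1 0>; <1 1 1>; <1 1 2>; <1 2 0>; <1 2 1>; <1 2 2>}
[TSO] allowed = {<0 1 0>; <0 1 1>; <0 1 2>; <0 2 0>; <0 2 1>; <0 2 2>; <1 1 0>; <1 1 1>; <1 1 2>; <1 2 0>; <1 2 1>; <1 2 2>}
[PSO] allowed = {<0 1 0>; <0 1 1>; <0 1 2>; <0 2 0>; <0 2 1>; <0 2 2>; <1 1 0>; <1 1 1>; <1 1 2>; <1 2 0>; <1 2 1>; <1 2 2>}
target <0 1 2> ∈ {TSO,PSO}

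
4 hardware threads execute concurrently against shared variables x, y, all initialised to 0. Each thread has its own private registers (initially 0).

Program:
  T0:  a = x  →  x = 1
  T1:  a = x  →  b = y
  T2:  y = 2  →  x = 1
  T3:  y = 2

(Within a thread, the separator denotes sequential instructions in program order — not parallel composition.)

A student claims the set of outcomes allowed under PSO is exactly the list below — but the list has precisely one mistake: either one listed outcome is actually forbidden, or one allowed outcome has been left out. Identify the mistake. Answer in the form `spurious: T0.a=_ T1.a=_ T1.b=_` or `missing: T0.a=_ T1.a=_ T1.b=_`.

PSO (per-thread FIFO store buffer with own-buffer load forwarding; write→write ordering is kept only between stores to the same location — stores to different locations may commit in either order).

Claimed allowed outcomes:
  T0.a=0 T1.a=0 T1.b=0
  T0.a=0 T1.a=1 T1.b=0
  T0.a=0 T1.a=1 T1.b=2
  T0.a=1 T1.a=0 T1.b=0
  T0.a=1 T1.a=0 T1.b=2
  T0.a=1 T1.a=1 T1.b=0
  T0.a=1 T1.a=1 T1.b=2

outcome vector order: (T0.a,T1.a,T1.b)
PSO (8): 000; 002; 010; 012; 100; 102; 110; 112
PSO∖claimed = {002}

missing: T0.a=0 T1.a=0 T1.b=2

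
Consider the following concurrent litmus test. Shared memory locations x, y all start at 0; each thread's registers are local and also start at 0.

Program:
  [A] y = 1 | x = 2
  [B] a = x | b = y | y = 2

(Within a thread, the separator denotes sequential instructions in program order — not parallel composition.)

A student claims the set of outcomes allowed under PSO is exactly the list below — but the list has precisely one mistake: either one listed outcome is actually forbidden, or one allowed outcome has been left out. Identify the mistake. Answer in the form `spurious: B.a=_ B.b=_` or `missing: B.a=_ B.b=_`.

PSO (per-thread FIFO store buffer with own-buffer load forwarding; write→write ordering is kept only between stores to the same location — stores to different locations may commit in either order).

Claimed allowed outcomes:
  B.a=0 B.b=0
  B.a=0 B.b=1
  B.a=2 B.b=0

outcome vector order: (B.a,B.b)
PSO: 4 outcomes — {00 01 20 21}
PSO∖claimed = {21}

missing: B.a=2 B.b=1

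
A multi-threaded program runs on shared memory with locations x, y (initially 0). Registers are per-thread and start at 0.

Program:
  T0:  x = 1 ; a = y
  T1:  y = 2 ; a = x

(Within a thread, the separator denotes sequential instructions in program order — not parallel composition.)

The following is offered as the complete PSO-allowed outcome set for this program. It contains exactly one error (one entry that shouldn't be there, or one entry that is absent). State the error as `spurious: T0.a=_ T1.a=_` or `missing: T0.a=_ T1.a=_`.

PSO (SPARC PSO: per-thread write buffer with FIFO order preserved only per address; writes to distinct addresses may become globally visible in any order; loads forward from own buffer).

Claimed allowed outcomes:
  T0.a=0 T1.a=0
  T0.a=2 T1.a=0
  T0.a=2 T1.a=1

outcome vector order: (T0.a,T1.a)
PSO (4): <0 0>, <0 1>, <2 0>, <2 1>
PSO∖claimed = {<0 1>}

missing: T0.a=0 T1.a=1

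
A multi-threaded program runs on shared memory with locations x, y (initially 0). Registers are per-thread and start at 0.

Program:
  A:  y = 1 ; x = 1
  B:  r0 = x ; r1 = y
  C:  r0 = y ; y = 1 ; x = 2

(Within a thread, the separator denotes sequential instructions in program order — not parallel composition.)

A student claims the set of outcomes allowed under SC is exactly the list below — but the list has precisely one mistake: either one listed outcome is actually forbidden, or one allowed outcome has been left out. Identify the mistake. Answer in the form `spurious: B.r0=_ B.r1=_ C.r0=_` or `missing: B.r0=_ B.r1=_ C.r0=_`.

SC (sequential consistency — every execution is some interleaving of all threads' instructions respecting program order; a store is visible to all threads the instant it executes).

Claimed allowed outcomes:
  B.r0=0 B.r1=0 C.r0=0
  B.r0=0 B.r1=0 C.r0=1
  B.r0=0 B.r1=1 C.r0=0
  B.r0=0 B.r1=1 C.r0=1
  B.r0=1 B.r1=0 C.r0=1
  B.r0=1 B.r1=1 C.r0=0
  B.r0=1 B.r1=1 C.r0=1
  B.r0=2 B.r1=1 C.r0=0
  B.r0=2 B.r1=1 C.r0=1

outcome vector order: (B.r0,B.r1,C.r0)
SC: 8 outcomes — {(0,0,0) (0,0,1) (0,1,0) (0,1,1) (1,1,0) (1,1,1) (2,1,0) (2,1,1)}
claimed∖SC = {(1,0,1)}

spurious: B.r0=1 B.r1=0 C.r0=1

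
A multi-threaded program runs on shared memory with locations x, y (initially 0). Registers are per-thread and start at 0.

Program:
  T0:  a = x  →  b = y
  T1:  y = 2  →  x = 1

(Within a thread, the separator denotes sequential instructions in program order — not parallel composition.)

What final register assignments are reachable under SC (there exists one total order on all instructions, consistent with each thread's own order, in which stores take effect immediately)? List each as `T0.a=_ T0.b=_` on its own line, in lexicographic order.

outcome vector order: (T0.a,T0.b)
|SC outcomes| = 3

T0.a=0 T0.b=0
T0.a=0 T0.b=2
T0.a=1 T0.b=2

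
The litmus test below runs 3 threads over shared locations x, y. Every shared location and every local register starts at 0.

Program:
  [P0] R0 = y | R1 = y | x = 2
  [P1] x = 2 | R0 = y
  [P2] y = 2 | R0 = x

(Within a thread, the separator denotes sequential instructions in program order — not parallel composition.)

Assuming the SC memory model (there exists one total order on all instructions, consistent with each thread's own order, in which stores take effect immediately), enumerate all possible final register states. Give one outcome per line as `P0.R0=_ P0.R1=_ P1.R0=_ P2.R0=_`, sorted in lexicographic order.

P0.R0=0 P0.R1=0 P1.R0=0 P2.R0=2
P0.R0=0 P0.R1=0 P1.R0=2 P2.R0=0
P0.R0=0 P0.R1=0 P1.R0=2 P2.R0=2
P0.R0=0 P0.R1=2 P1.R0=0 P2.R0=2
P0.R0=0 P0.R1=2 P1.R0=2 P2.R0=0
P0.R0=0 P0.R1=2 P1.R0=2 P2.R0=2
P0.R0=2 P0.R1=2 P1.R0=0 P2.R0=2
P0.R0=2 P0.R1=2 P1.R0=2 P2.R0=0
P0.R0=2 P0.R1=2 P1.R0=2 P2.R0=2

outcome vector order: (P0.R0,P0.R1,P1.R0,P2.R0)
|SC outcomes| = 9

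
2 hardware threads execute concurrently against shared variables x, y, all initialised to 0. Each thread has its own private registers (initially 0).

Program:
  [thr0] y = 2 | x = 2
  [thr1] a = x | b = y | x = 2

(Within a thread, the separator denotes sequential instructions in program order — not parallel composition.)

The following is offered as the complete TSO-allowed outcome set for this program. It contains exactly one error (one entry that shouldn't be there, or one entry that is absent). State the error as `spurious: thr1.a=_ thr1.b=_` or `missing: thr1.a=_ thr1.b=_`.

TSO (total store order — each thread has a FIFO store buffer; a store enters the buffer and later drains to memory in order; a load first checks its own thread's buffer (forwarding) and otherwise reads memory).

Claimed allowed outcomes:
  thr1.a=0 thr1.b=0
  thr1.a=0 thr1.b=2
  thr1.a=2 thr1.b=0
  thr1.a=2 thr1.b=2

spurious: thr1.a=2 thr1.b=0

outcome vector order: (thr1.a,thr1.b)
[TSO] allowed = {<0 0> <0 2> <2 2>}
claimed∖TSO = {<2 0>}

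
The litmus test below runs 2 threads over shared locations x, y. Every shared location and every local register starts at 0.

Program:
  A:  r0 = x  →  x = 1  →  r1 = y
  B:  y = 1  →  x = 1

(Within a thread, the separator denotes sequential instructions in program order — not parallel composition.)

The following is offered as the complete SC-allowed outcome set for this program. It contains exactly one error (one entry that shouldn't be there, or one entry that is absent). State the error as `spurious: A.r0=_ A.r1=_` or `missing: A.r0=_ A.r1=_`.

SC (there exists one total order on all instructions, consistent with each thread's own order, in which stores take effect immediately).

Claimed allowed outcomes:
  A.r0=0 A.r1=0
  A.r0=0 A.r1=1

outcome vector order: (A.r0,A.r1)
under SC → (0,0), (0,1), (1,1)
SC∖claimed = {(1,1)}

missing: A.r0=1 A.r1=1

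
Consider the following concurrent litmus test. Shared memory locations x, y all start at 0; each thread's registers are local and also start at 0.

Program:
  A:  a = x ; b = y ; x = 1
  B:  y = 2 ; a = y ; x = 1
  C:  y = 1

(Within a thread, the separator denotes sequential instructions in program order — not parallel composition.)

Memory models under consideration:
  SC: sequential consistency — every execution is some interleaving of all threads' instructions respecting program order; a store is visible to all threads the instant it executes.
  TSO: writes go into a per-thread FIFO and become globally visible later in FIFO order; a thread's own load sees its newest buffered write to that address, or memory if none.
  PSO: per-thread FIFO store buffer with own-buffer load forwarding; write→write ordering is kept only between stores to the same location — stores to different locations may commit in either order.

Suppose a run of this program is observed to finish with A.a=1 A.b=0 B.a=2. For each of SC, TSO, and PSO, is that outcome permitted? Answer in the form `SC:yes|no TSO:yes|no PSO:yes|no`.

outcome vector order: (A.a,A.b,B.a)
[SC] allowed = {(0,0,1), (0,0,2), (0,1,1), (0,1,2), (0,2,1), (0,2,2), (1,1,1), (1,1,2), (1,2,2)}
[TSO] allowed = {(0,0,1), (0,0,2), (0,1,1), (0,1,2), (0,2,1), (0,2,2), (1,1,1), (1,1,2), (1,2,2)}
[PSO] allowed = {(0,0,1), (0,0,2), (0,1,1), (0,1,2), (0,2,1), (0,2,2), (1,0,2), (1,1,1), (1,1,2), (1,2,2)}
target (1,0,2) ∈ {PSO}

SC:no TSO:no PSO:yes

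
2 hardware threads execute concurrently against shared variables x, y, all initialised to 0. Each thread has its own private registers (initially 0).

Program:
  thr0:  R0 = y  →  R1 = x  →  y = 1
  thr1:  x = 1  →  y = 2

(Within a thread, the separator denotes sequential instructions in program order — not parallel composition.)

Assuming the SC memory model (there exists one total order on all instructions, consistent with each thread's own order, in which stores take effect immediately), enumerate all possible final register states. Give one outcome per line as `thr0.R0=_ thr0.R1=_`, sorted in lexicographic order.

thr0.R0=0 thr0.R1=0
thr0.R0=0 thr0.R1=1
thr0.R0=2 thr0.R1=1

outcome vector order: (thr0.R0,thr0.R1)
|SC outcomes| = 3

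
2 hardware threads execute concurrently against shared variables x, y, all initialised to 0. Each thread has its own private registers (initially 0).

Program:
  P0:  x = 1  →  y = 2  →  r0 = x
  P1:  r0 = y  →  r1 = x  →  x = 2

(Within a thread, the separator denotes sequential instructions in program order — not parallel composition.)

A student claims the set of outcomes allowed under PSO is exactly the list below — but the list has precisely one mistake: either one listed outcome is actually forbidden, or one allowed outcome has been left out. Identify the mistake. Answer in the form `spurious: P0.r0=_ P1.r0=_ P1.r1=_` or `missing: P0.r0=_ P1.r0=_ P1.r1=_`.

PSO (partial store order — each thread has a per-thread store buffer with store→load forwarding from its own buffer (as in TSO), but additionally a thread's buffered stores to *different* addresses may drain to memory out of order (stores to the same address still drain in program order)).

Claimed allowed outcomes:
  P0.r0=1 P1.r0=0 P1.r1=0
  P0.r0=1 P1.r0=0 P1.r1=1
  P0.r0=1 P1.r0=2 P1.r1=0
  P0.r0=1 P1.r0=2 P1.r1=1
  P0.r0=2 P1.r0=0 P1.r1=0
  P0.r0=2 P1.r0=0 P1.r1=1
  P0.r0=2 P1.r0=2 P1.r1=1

outcome vector order: (P0.r0,P1.r0,P1.r1)
under PSO → (1,0,0), (1,0,1), (1,2,0), (1,2,1), (2,0,0), (2,0,1), (2,2,0), (2,2,1)
PSO∖claimed = {(2,2,0)}

missing: P0.r0=2 P1.r0=2 P1.r1=0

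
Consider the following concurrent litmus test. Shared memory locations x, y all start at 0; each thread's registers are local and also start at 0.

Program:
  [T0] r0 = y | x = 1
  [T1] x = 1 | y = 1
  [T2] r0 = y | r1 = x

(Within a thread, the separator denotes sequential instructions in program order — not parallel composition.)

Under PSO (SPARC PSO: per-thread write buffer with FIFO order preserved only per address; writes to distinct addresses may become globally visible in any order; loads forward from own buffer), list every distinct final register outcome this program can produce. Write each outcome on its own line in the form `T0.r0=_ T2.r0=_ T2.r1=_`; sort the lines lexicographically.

T0.r0=0 T2.r0=0 T2.r1=0
T0.r0=0 T2.r0=0 T2.r1=1
T0.r0=0 T2.r0=1 T2.r1=0
T0.r0=0 T2.r0=1 T2.r1=1
T0.r0=1 T2.r0=0 T2.r1=0
T0.r0=1 T2.r0=0 T2.r1=1
T0.r0=1 T2.r0=1 T2.r1=0
T0.r0=1 T2.r0=1 T2.r1=1

outcome vector order: (T0.r0,T2.r0,T2.r1)
|PSO outcomes| = 8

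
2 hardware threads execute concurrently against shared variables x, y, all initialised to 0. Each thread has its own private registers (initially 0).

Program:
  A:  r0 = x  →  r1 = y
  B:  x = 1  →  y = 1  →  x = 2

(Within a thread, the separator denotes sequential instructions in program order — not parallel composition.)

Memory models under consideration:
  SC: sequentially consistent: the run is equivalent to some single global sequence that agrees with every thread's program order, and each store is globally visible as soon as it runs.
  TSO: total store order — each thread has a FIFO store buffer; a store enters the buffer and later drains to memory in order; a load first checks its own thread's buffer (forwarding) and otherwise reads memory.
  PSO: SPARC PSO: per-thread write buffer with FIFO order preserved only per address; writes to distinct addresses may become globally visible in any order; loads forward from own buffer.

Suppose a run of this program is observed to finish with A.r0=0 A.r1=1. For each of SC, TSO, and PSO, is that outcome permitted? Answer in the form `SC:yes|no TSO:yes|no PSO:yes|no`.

SC:yes TSO:yes PSO:yes

outcome vector order: (A.r0,A.r1)
SC (5): <0 0> <0 1> <1 0> <1 1> <2 1>
TSO (5): <0 0> <0 1> <1 0> <1 1> <2 1>
PSO (6): <0 0> <0 1> <1 0> <1 1> <2 0> <2 1>
target <0 1> ∈ {SC,TSO,PSO}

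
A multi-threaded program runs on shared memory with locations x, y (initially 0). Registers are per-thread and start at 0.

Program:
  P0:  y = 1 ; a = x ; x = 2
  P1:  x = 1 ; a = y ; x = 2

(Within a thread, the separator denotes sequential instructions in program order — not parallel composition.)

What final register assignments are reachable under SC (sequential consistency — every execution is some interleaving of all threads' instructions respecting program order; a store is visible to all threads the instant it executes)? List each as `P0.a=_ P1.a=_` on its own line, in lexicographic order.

P0.a=0 P1.a=1
P0.a=1 P1.a=0
P0.a=1 P1.a=1
P0.a=2 P1.a=0
P0.a=2 P1.a=1

outcome vector order: (P0.a,P1.a)
|SC outcomes| = 5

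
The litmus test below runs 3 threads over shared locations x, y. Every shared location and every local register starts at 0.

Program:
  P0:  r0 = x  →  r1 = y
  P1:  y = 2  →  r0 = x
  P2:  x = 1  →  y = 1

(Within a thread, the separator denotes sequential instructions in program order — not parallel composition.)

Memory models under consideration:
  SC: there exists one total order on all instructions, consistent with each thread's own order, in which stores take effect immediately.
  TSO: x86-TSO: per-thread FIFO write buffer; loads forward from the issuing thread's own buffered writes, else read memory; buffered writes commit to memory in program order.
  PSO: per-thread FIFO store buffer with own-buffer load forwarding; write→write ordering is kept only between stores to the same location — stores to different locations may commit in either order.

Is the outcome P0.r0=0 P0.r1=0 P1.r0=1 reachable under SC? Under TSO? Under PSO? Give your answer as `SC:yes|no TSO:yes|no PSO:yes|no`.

outcome vector order: (P0.r0,P0.r1,P1.r0)
SC (11): 000 001 010 011 020 021 101 110 111 120 121
TSO (12): 000 001 010 011 020 021 100 101 110 111 120 121
PSO (12): 000 001 010 011 020 021 100 101 110 111 120 121
target 001 ∈ {SC,TSO,PSO}

SC:yes TSO:yes PSO:yes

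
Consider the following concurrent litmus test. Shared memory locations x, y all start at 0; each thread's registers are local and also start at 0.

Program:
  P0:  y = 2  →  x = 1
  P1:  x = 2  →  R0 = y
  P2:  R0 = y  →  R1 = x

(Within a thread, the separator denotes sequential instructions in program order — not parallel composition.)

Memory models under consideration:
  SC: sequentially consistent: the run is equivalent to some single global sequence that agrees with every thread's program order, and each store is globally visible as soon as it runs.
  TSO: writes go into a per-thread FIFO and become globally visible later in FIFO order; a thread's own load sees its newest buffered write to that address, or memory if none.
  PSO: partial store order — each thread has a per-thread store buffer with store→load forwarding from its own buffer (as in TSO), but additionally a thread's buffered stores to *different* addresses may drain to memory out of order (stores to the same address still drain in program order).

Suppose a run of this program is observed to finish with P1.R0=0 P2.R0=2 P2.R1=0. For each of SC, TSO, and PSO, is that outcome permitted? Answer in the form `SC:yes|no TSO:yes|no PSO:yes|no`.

outcome vector order: (P1.R0,P2.R0,P2.R1)
SC (11): 000 001 002 021 022 200 201 202 220 221 222
TSO (12): 000 001 002 020 021 022 200 201 202 220 221 222
PSO (12): 000 001 002 020 021 022 200 201 202 220 221 222
target 020 ∈ {TSO,PSO}

SC:no TSO:yes PSO:yes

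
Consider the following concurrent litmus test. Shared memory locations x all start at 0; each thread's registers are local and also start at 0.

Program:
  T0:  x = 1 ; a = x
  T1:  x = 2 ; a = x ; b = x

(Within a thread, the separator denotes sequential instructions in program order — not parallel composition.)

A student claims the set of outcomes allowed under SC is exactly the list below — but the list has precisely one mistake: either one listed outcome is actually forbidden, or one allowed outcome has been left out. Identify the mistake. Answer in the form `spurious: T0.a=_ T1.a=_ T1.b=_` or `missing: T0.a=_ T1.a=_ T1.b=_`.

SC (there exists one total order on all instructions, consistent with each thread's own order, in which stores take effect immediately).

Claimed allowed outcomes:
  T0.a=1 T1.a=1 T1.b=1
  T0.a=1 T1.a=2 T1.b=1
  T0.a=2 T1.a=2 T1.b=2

outcome vector order: (T0.a,T1.a,T1.b)
under SC → (1,1,1), (1,2,1), (1,2,2), (2,2,2)
SC∖claimed = {(1,2,2)}

missing: T0.a=1 T1.a=2 T1.b=2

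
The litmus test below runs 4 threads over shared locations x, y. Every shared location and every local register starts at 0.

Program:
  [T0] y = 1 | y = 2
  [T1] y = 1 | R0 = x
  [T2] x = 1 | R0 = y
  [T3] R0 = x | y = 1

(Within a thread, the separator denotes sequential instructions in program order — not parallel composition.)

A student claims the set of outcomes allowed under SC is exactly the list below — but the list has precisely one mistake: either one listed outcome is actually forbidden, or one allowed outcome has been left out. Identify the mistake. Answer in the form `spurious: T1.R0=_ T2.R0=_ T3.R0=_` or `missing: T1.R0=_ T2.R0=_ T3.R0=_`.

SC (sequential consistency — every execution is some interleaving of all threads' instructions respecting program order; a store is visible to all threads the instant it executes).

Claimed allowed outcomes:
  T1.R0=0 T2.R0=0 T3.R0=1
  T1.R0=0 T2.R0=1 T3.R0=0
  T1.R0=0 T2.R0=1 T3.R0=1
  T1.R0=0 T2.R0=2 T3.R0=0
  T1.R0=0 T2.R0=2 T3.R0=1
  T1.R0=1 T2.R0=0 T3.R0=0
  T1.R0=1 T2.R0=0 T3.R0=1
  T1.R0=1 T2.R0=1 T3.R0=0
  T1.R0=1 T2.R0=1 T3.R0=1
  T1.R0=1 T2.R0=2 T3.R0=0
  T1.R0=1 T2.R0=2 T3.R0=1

outcome vector order: (T1.R0,T2.R0,T3.R0)
SC (10): <0 1 0>, <0 1 1>, <0 2 0>, <0 2 1>, <1 0 0>, <1 0 1>, <1 1 0>, <1 1 1>, <1 2 0>, <1 2 1>
claimed∖SC = {<0 0 1>}

spurious: T1.R0=0 T2.R0=0 T3.R0=1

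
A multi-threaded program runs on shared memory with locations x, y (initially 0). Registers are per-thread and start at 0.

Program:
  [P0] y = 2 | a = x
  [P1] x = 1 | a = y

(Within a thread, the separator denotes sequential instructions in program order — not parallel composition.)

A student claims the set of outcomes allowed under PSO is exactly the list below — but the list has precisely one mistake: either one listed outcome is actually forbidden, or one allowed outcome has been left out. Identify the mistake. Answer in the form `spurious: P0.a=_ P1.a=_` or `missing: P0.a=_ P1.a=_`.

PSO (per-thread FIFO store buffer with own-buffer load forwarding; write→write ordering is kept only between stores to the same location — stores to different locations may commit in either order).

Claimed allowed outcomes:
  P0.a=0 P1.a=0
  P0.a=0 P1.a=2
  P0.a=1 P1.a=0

missing: P0.a=1 P1.a=2

outcome vector order: (P0.a,P1.a)
under PSO → <0 0> <0 2> <1 0> <1 2>
PSO∖claimed = {<1 2>}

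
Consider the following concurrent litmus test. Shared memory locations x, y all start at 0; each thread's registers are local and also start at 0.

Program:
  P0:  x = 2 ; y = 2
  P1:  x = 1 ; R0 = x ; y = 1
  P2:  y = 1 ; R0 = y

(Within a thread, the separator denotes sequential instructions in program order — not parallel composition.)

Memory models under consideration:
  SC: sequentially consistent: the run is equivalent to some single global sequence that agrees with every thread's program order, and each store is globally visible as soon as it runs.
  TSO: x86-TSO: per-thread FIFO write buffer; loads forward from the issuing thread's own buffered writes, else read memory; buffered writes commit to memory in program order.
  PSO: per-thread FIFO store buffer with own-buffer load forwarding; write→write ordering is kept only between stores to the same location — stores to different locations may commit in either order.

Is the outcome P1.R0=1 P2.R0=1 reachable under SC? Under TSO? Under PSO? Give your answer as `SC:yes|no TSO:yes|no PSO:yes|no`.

outcome vector order: (P1.R0,P2.R0)
SC (4): (1,1), (1,2), (2,1), (2,2)
TSO (4): (1,1), (1,2), (2,1), (2,2)
PSO (4): (1,1), (1,2), (2,1), (2,2)
target (1,1) ∈ {SC,TSO,PSO}

SC:yes TSO:yes PSO:yes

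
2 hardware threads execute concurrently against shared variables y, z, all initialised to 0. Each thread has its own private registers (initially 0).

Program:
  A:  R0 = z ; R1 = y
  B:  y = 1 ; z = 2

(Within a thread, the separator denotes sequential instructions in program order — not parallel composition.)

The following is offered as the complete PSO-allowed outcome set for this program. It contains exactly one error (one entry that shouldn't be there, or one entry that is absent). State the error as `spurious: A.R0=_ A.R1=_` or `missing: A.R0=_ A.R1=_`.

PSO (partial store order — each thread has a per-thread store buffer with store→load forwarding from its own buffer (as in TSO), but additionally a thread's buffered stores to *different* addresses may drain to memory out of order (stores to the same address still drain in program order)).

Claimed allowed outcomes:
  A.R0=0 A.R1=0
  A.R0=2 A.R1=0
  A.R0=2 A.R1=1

missing: A.R0=0 A.R1=1

outcome vector order: (A.R0,A.R1)
under PSO → (0,0), (0,1), (2,0), (2,1)
PSO∖claimed = {(0,1)}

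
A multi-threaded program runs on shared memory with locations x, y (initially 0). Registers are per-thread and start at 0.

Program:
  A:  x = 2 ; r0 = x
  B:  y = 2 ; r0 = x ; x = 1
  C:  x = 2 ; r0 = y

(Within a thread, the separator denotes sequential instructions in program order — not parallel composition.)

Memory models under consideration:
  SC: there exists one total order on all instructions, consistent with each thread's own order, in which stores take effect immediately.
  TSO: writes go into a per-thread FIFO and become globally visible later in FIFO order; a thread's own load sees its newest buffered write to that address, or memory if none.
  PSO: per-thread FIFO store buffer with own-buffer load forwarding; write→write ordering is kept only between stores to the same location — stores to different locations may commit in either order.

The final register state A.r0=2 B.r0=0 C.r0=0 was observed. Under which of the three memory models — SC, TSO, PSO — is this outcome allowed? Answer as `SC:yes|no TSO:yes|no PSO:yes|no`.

outcome vector order: (A.r0,B.r0,C.r0)
SC: 6 outcomes — {102 120 122 202 220 222}
TSO: 8 outcomes — {100 102 120 122 200 202 220 222}
PSO: 8 outcomes — {100 102 120 122 200 202 220 222}
target 200 ∈ {TSO,PSO}

SC:no TSO:yes PSO:yes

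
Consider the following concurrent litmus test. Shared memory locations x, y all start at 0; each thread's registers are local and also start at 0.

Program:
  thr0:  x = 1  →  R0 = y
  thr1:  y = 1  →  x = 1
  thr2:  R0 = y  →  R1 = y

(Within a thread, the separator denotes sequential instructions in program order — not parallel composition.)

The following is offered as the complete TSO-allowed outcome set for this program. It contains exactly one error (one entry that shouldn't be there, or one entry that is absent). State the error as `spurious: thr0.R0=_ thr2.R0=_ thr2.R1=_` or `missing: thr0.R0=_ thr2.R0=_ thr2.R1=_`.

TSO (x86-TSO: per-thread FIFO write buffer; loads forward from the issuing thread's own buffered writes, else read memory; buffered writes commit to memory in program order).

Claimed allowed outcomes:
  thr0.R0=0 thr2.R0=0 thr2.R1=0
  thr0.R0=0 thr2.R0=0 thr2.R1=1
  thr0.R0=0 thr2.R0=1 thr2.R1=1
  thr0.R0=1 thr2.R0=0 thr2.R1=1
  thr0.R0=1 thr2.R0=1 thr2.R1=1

missing: thr0.R0=1 thr2.R0=0 thr2.R1=0

outcome vector order: (thr0.R0,thr2.R0,thr2.R1)
TSO: 6 outcomes — {(0,0,0); (0,0,1); (0,1,1); (1,0,0); (1,0,1); (1,1,1)}
TSO∖claimed = {(1,0,0)}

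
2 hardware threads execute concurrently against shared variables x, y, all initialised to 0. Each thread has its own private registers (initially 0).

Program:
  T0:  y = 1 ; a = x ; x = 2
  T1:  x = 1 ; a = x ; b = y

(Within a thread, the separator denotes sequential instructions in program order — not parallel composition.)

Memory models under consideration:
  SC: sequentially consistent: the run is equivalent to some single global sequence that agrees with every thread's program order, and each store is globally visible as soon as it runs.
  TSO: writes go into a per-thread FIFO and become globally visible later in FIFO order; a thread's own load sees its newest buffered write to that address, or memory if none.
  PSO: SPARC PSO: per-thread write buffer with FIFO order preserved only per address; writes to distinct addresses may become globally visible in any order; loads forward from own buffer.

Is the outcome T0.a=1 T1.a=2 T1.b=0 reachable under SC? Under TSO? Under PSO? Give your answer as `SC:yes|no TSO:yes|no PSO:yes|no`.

outcome vector order: (T0.a,T1.a,T1.b)
under SC → (0,1,1); (0,2,1); (1,1,0); (1,1,1); (1,2,1)
under TSO → (0,1,0); (0,1,1); (0,2,1); (1,1,0); (1,1,1); (1,2,1)
under PSO → (0,1,0); (0,1,1); (0,2,0); (0,2,1); (1,1,0); (1,1,1); (1,2,0); (1,2,1)
target (1,2,0) ∈ {PSO}

SC:no TSO:no PSO:yes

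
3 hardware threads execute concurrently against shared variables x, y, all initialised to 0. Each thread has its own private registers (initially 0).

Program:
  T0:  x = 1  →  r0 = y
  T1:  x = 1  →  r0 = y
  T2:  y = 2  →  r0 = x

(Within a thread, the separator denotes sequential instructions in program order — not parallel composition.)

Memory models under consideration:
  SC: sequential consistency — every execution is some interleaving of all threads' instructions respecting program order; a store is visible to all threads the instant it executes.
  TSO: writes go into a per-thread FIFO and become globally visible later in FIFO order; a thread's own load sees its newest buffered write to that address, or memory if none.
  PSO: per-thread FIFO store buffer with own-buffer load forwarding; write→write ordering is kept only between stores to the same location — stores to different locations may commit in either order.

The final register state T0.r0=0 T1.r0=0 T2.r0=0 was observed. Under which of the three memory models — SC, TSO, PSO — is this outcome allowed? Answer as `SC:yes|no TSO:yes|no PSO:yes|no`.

SC:no TSO:yes PSO:yes

outcome vector order: (T0.r0,T1.r0,T2.r0)
SC (5): <0 0 1>, <0 2 1>, <2 0 1>, <2 2 0>, <2 2 1>
TSO (8): <0 0 0>, <0 0 1>, <0 2 0>, <0 2 1>, <2 0 0>, <2 0 1>, <2 2 0>, <2 2 1>
PSO (8): <0 0 0>, <0 0 1>, <0 2 0>, <0 2 1>, <2 0 0>, <2 0 1>, <2 2 0>, <2 2 1>
target <0 0 0> ∈ {TSO,PSO}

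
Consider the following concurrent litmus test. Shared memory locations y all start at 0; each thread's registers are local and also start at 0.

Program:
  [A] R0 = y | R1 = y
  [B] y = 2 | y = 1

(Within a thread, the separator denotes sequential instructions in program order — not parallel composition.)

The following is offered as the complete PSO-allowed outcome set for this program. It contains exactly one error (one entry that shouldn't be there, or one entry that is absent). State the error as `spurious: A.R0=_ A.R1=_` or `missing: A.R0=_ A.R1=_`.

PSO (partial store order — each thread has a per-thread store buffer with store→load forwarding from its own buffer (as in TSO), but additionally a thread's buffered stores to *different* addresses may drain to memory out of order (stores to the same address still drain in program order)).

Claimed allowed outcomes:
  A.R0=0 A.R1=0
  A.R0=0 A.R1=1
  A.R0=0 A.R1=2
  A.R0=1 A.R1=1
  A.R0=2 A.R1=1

missing: A.R0=2 A.R1=2

outcome vector order: (A.R0,A.R1)
PSO (6): (0,0) (0,1) (0,2) (1,1) (2,1) (2,2)
PSO∖claimed = {(2,2)}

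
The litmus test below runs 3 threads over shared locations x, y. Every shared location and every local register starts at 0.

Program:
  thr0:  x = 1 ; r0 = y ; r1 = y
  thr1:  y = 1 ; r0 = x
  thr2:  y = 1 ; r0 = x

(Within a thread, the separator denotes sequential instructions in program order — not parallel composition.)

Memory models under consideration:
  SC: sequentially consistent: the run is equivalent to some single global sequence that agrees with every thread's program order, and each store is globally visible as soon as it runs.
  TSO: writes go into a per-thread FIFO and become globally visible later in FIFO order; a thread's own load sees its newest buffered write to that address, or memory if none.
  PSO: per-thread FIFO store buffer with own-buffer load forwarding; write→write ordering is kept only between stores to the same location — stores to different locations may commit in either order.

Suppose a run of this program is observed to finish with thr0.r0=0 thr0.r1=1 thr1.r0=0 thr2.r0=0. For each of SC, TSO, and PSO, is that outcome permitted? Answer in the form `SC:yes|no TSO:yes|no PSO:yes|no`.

SC:no TSO:yes PSO:yes

outcome vector order: (thr0.r0,thr0.r1,thr1.r0,thr2.r0)
SC: 6 outcomes — {<0 0 1 1> <0 1 1 1> <1 1 0 0> <1 1 0 1> <1 1 1 0> <1 1 1 1>}
TSO: 12 outcomes — {<0 0 0 0> <0 0 0 1> <0 0 1 0> <0 0 1 1> <0 1 0 0> <0 1 0 1> <0 1 1 0> <0 1 1 1> <1 1 0 0> <1 1 0 1> <1 1 1 0> <1 1 1 1>}
PSO: 12 outcomes — {<0 0 0 0> <0 0 0 1> <0 0 1 0> <0 0 1 1> <0 1 0 0> <0 1 0 1> <0 1 1 0> <0 1 1 1> <1 1 0 0> <1 1 0 1> <1 1 1 0> <1 1 1 1>}
target <0 1 0 0> ∈ {TSO,PSO}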